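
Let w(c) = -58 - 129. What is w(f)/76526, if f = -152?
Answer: -187/76526 ≈ -0.0024436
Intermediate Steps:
w(c) = -187
w(f)/76526 = -187/76526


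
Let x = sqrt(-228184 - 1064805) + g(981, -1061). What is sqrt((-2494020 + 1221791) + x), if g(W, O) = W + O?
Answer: sqrt(-1272309 + I*sqrt(1292989)) ≈ 0.504 + 1128.0*I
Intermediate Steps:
g(W, O) = O + W
x = -80 + I*sqrt(1292989) (x = sqrt(-228184 - 1064805) + (-1061 + 981) = sqrt(-1292989) - 80 = I*sqrt(1292989) - 80 = -80 + I*sqrt(1292989) ≈ -80.0 + 1137.1*I)
sqrt((-2494020 + 1221791) + x) = sqrt((-2494020 + 1221791) + (-80 + I*sqrt(1292989))) = sqrt(-1272229 + (-80 + I*sqrt(1292989))) = sqrt(-1272309 + I*sqrt(1292989))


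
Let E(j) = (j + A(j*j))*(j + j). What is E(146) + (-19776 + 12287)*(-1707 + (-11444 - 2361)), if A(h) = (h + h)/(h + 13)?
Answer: 2478698196544/21329 ≈ 1.1621e+8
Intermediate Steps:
A(h) = 2*h/(13 + h) (A(h) = (2*h)/(13 + h) = 2*h/(13 + h))
E(j) = 2*j*(j + 2*j²/(13 + j²)) (E(j) = (j + 2*(j*j)/(13 + j*j))*(j + j) = (j + 2*j²/(13 + j²))*(2*j) = 2*j*(j + 2*j²/(13 + j²)))
E(146) + (-19776 + 12287)*(-1707 + (-11444 - 2361)) = 2*146²*(13 + 146² + 2*146)/(13 + 146²) + (-19776 + 12287)*(-1707 + (-11444 - 2361)) = 2*21316*(13 + 21316 + 292)/(13 + 21316) - 7489*(-1707 - 13805) = 2*21316*21621/21329 - 7489*(-15512) = 2*21316*(1/21329)*21621 + 116169368 = 921746472/21329 + 116169368 = 2478698196544/21329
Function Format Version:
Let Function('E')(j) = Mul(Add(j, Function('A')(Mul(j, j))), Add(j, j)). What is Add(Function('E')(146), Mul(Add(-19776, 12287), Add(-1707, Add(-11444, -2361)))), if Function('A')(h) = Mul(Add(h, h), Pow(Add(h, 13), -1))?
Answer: Rational(2478698196544, 21329) ≈ 1.1621e+8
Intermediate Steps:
Function('A')(h) = Mul(2, h, Pow(Add(13, h), -1)) (Function('A')(h) = Mul(Mul(2, h), Pow(Add(13, h), -1)) = Mul(2, h, Pow(Add(13, h), -1)))
Function('E')(j) = Mul(2, j, Add(j, Mul(2, Pow(j, 2), Pow(Add(13, Pow(j, 2)), -1)))) (Function('E')(j) = Mul(Add(j, Mul(2, Mul(j, j), Pow(Add(13, Mul(j, j)), -1))), Add(j, j)) = Mul(Add(j, Mul(2, Pow(j, 2), Pow(Add(13, Pow(j, 2)), -1))), Mul(2, j)) = Mul(2, j, Add(j, Mul(2, Pow(j, 2), Pow(Add(13, Pow(j, 2)), -1)))))
Add(Function('E')(146), Mul(Add(-19776, 12287), Add(-1707, Add(-11444, -2361)))) = Add(Mul(2, Pow(146, 2), Pow(Add(13, Pow(146, 2)), -1), Add(13, Pow(146, 2), Mul(2, 146))), Mul(Add(-19776, 12287), Add(-1707, Add(-11444, -2361)))) = Add(Mul(2, 21316, Pow(Add(13, 21316), -1), Add(13, 21316, 292)), Mul(-7489, Add(-1707, -13805))) = Add(Mul(2, 21316, Pow(21329, -1), 21621), Mul(-7489, -15512)) = Add(Mul(2, 21316, Rational(1, 21329), 21621), 116169368) = Add(Rational(921746472, 21329), 116169368) = Rational(2478698196544, 21329)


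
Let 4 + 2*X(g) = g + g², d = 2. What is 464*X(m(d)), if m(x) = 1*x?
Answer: 464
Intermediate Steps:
m(x) = x
X(g) = -2 + g/2 + g²/2 (X(g) = -2 + (g + g²)/2 = -2 + (g/2 + g²/2) = -2 + g/2 + g²/2)
464*X(m(d)) = 464*(-2 + (½)*2 + (½)*2²) = 464*(-2 + 1 + (½)*4) = 464*(-2 + 1 + 2) = 464*1 = 464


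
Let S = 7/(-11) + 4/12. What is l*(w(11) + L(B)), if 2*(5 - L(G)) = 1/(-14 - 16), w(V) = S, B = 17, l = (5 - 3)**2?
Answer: 1037/55 ≈ 18.855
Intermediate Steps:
l = 4 (l = 2**2 = 4)
S = -10/33 (S = 7*(-1/11) + 4*(1/12) = -7/11 + 1/3 = -10/33 ≈ -0.30303)
w(V) = -10/33
L(G) = 301/60 (L(G) = 5 - 1/(2*(-14 - 16)) = 5 - 1/2/(-30) = 5 - 1/2*(-1/30) = 5 + 1/60 = 301/60)
l*(w(11) + L(B)) = 4*(-10/33 + 301/60) = 4*(1037/220) = 1037/55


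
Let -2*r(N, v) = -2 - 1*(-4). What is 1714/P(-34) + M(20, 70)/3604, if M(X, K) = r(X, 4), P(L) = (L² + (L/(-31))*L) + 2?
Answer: 95730097/62605084 ≈ 1.5291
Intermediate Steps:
P(L) = 2 + 30*L²/31 (P(L) = (L² + (L*(-1/31))*L) + 2 = (L² + (-L/31)*L) + 2 = (L² - L²/31) + 2 = 30*L²/31 + 2 = 2 + 30*L²/31)
r(N, v) = -1 (r(N, v) = -(-2 - 1*(-4))/2 = -(-2 + 4)/2 = -½*2 = -1)
M(X, K) = -1
1714/P(-34) + M(20, 70)/3604 = 1714/(2 + (30/31)*(-34)²) - 1/3604 = 1714/(2 + (30/31)*1156) - 1*1/3604 = 1714/(2 + 34680/31) - 1/3604 = 1714/(34742/31) - 1/3604 = 1714*(31/34742) - 1/3604 = 26567/17371 - 1/3604 = 95730097/62605084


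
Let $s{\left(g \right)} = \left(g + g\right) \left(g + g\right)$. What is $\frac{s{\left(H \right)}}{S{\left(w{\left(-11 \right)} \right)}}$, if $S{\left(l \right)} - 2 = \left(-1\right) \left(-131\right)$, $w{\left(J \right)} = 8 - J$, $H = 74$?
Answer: $\frac{21904}{133} \approx 164.69$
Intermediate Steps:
$s{\left(g \right)} = 4 g^{2}$ ($s{\left(g \right)} = 2 g 2 g = 4 g^{2}$)
$S{\left(l \right)} = 133$ ($S{\left(l \right)} = 2 - -131 = 2 + 131 = 133$)
$\frac{s{\left(H \right)}}{S{\left(w{\left(-11 \right)} \right)}} = \frac{4 \cdot 74^{2}}{133} = 4 \cdot 5476 \cdot \frac{1}{133} = 21904 \cdot \frac{1}{133} = \frac{21904}{133}$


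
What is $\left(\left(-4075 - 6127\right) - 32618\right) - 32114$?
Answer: $-74934$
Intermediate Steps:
$\left(\left(-4075 - 6127\right) - 32618\right) - 32114 = \left(-10202 - 32618\right) - 32114 = -42820 - 32114 = -74934$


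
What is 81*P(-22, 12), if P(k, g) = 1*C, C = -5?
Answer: -405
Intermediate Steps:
P(k, g) = -5 (P(k, g) = 1*(-5) = -5)
81*P(-22, 12) = 81*(-5) = -405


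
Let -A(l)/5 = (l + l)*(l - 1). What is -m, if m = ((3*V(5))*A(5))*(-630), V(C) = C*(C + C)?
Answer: -18900000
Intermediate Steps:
V(C) = 2*C² (V(C) = C*(2*C) = 2*C²)
A(l) = -10*l*(-1 + l) (A(l) = -5*(l + l)*(l - 1) = -5*2*l*(-1 + l) = -10*l*(-1 + l))
m = 18900000 (m = ((3*(2*5²))*(10*5*(1 - 1*5)))*(-630) = ((3*(2*25))*(10*5*(1 - 5)))*(-630) = ((3*50)*(10*5*(-4)))*(-630) = (150*(-200))*(-630) = -30000*(-630) = 18900000)
-m = -1*18900000 = -18900000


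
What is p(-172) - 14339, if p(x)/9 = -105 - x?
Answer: -13736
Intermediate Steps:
p(x) = -945 - 9*x (p(x) = 9*(-105 - x) = -945 - 9*x)
p(-172) - 14339 = (-945 - 9*(-172)) - 14339 = (-945 + 1548) - 14339 = 603 - 14339 = -13736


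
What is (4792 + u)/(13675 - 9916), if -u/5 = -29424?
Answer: 151912/3759 ≈ 40.413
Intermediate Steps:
u = 147120 (u = -5*(-29424) = 147120)
(4792 + u)/(13675 - 9916) = (4792 + 147120)/(13675 - 9916) = 151912/3759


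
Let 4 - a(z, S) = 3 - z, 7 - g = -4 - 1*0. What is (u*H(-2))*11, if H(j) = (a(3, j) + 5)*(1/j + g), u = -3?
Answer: -6237/2 ≈ -3118.5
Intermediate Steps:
g = 11 (g = 7 - (-4 - 1*0) = 7 - (-4 + 0) = 7 - 1*(-4) = 7 + 4 = 11)
a(z, S) = 1 + z (a(z, S) = 4 - (3 - z) = 4 + (-3 + z) = 1 + z)
H(j) = 99 + 9/j (H(j) = ((1 + 3) + 5)*(1/j + 11) = (4 + 5)*(11 + 1/j) = 9*(11 + 1/j) = 99 + 9/j)
(u*H(-2))*11 = -3*(99 + 9/(-2))*11 = -3*(99 + 9*(-½))*11 = -3*(99 - 9/2)*11 = -3*189/2*11 = -567/2*11 = -6237/2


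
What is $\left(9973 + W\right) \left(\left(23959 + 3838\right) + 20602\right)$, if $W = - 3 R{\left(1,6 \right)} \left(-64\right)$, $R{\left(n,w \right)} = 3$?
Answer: $510561051$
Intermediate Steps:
$W = 576$ ($W = \left(-3\right) 3 \left(-64\right) = \left(-9\right) \left(-64\right) = 576$)
$\left(9973 + W\right) \left(\left(23959 + 3838\right) + 20602\right) = \left(9973 + 576\right) \left(\left(23959 + 3838\right) + 20602\right) = 10549 \left(27797 + 20602\right) = 10549 \cdot 48399 = 510561051$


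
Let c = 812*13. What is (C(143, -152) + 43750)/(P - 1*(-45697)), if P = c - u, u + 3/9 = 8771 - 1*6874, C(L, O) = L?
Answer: 131679/163069 ≈ 0.80750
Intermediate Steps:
u = 5690/3 (u = -⅓ + (8771 - 1*6874) = -⅓ + (8771 - 6874) = -⅓ + 1897 = 5690/3 ≈ 1896.7)
c = 10556
P = 25978/3 (P = 10556 - 1*5690/3 = 10556 - 5690/3 = 25978/3 ≈ 8659.3)
(C(143, -152) + 43750)/(P - 1*(-45697)) = (143 + 43750)/(25978/3 - 1*(-45697)) = 43893/(25978/3 + 45697) = 43893/(163069/3) = 43893*(3/163069) = 131679/163069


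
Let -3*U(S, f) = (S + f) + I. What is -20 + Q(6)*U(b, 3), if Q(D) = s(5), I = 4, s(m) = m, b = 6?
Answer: -125/3 ≈ -41.667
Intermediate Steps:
Q(D) = 5
U(S, f) = -4/3 - S/3 - f/3 (U(S, f) = -((S + f) + 4)/3 = -(4 + S + f)/3 = -4/3 - S/3 - f/3)
-20 + Q(6)*U(b, 3) = -20 + 5*(-4/3 - ⅓*6 - ⅓*3) = -20 + 5*(-4/3 - 2 - 1) = -20 + 5*(-13/3) = -20 - 65/3 = -125/3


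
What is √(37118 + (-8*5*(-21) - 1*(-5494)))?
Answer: 6*√1207 ≈ 208.45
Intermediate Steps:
√(37118 + (-8*5*(-21) - 1*(-5494))) = √(37118 + (-40*(-21) + 5494)) = √(37118 + (840 + 5494)) = √(37118 + 6334) = √43452 = 6*√1207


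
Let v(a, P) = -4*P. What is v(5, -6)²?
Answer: 576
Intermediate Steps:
v(a, P) = -4*P
v(5, -6)² = (-4*(-6))² = 24² = 576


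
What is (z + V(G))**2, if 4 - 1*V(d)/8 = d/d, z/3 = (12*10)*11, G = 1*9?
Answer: 15872256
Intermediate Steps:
G = 9
z = 3960 (z = 3*((12*10)*11) = 3*(120*11) = 3*1320 = 3960)
V(d) = 24 (V(d) = 32 - 8*d/d = 32 - 8*1 = 32 - 8 = 24)
(z + V(G))**2 = (3960 + 24)**2 = 3984**2 = 15872256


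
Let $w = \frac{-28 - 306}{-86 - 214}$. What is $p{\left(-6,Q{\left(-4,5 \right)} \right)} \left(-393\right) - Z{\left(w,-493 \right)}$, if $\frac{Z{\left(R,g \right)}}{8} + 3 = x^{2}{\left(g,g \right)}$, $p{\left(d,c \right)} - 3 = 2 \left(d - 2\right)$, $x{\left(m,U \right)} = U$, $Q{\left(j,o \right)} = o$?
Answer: $-1939259$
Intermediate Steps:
$p{\left(d,c \right)} = -1 + 2 d$ ($p{\left(d,c \right)} = 3 + 2 \left(d - 2\right) = 3 + 2 \left(-2 + d\right) = 3 + \left(-4 + 2 d\right) = -1 + 2 d$)
$w = \frac{167}{150}$ ($w = - \frac{334}{-300} = \left(-334\right) \left(- \frac{1}{300}\right) = \frac{167}{150} \approx 1.1133$)
$Z{\left(R,g \right)} = -24 + 8 g^{2}$
$p{\left(-6,Q{\left(-4,5 \right)} \right)} \left(-393\right) - Z{\left(w,-493 \right)} = \left(-1 + 2 \left(-6\right)\right) \left(-393\right) - \left(-24 + 8 \left(-493\right)^{2}\right) = \left(-1 - 12\right) \left(-393\right) - \left(-24 + 8 \cdot 243049\right) = \left(-13\right) \left(-393\right) - \left(-24 + 1944392\right) = 5109 - 1944368 = -1939259$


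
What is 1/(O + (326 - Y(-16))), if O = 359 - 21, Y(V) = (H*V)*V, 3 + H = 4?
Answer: 1/408 ≈ 0.0024510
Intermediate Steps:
H = 1 (H = -3 + 4 = 1)
Y(V) = V² (Y(V) = (1*V)*V = V*V = V²)
O = 338
1/(O + (326 - Y(-16))) = 1/(338 + (326 - 1*(-16)²)) = 1/(338 + (326 - 1*256)) = 1/(338 + (326 - 256)) = 1/(338 + 70) = 1/408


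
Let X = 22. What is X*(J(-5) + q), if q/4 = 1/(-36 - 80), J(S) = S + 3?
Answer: -1298/29 ≈ -44.759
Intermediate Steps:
J(S) = 3 + S
q = -1/29 (q = 4/(-36 - 80) = 4/(-116) = 4*(-1/116) = -1/29 ≈ -0.034483)
X*(J(-5) + q) = 22*((3 - 5) - 1/29) = 22*(-2 - 1/29) = 22*(-59/29) = -1298/29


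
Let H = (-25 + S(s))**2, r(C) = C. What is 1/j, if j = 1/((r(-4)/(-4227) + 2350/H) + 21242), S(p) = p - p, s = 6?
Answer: 2245145788/105675 ≈ 21246.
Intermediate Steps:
S(p) = 0
H = 625 (H = (-25 + 0)**2 = (-25)**2 = 625)
j = 105675/2245145788 (j = 1/((-4/(-4227) + 2350/625) + 21242) = 1/((-4*(-1/4227) + 2350*(1/625)) + 21242) = 1/((4/4227 + 94/25) + 21242) = 1/(397438/105675 + 21242) = 1/(2245145788/105675) = 105675/2245145788 ≈ 4.7068e-5)
1/j = 1/(105675/2245145788) = 2245145788/105675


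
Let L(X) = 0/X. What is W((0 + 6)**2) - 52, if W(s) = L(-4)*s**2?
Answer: -52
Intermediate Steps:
L(X) = 0
W(s) = 0 (W(s) = 0*s**2 = 0)
W((0 + 6)**2) - 52 = 0 - 52 = -52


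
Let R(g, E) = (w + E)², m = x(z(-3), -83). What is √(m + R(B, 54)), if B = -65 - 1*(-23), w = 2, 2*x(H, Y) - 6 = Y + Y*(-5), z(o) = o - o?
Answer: √3305 ≈ 57.489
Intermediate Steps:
z(o) = 0
x(H, Y) = 3 - 2*Y (x(H, Y) = 3 + (Y + Y*(-5))/2 = 3 + (Y - 5*Y)/2 = 3 + (-4*Y)/2 = 3 - 2*Y)
m = 169 (m = 3 - 2*(-83) = 3 + 166 = 169)
B = -42 (B = -65 + 23 = -42)
R(g, E) = (2 + E)²
√(m + R(B, 54)) = √(169 + (2 + 54)²) = √(169 + 56²) = √(169 + 3136) = √3305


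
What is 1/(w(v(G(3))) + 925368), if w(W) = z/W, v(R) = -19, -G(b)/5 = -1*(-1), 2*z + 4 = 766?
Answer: 19/17581611 ≈ 1.0807e-6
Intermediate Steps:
z = 381 (z = -2 + (½)*766 = -2 + 383 = 381)
G(b) = -5 (G(b) = -(-5)*(-1) = -5*1 = -5)
w(W) = 381/W
1/(w(v(G(3))) + 925368) = 1/(381/(-19) + 925368) = 1/(381*(-1/19) + 925368) = 1/(-381/19 + 925368) = 1/(17581611/19) = 19/17581611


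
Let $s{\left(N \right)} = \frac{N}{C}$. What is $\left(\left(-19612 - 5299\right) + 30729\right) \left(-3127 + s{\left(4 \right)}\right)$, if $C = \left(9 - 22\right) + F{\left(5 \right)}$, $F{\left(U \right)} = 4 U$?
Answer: $- \frac{127326930}{7} \approx -1.819 \cdot 10^{7}$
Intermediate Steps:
$C = 7$ ($C = \left(9 - 22\right) + 4 \cdot 5 = -13 + 20 = 7$)
$s{\left(N \right)} = \frac{N}{7}$
$\left(\left(-19612 - 5299\right) + 30729\right) \left(-3127 + s{\left(4 \right)}\right) = \left(\left(-19612 - 5299\right) + 30729\right) \left(-3127 + \frac{1}{7} \cdot 4\right) = \left(-24911 + 30729\right) \left(-3127 + \frac{4}{7}\right) = 5818 \left(- \frac{21885}{7}\right) = - \frac{127326930}{7}$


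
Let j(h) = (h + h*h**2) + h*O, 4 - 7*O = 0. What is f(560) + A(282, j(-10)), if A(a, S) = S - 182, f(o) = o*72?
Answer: 273856/7 ≈ 39122.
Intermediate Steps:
f(o) = 72*o
O = 4/7 (O = 4/7 - 1/7*0 = 4/7 + 0 = 4/7 ≈ 0.57143)
j(h) = h**3 + 11*h/7 (j(h) = (h + h*h**2) + h*(4/7) = (h + h**3) + 4*h/7 = h**3 + 11*h/7)
A(a, S) = -182 + S
f(560) + A(282, j(-10)) = 72*560 + (-182 - 10*(11/7 + (-10)**2)) = 40320 + (-182 - 10*(11/7 + 100)) = 40320 + (-182 - 10*711/7) = 40320 + (-182 - 7110/7) = 40320 - 8384/7 = 273856/7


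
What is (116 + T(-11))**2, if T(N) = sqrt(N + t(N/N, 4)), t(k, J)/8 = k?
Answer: (116 + I*sqrt(3))**2 ≈ 13453.0 + 401.84*I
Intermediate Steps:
t(k, J) = 8*k
T(N) = sqrt(8 + N) (T(N) = sqrt(N + 8*(N/N)) = sqrt(N + 8*1) = sqrt(N + 8) = sqrt(8 + N))
(116 + T(-11))**2 = (116 + sqrt(8 - 11))**2 = (116 + sqrt(-3))**2 = (116 + I*sqrt(3))**2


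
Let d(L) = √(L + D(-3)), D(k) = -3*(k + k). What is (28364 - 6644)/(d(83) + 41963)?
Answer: 227859090/440223317 - 5430*√101/440223317 ≈ 0.51748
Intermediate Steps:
D(k) = -6*k
d(L) = √(18 + L) (d(L) = √(L - 6*(-3)) = √(L + 18) = √(18 + L))
(28364 - 6644)/(d(83) + 41963) = (28364 - 6644)/(√(18 + 83) + 41963) = 21720/(√101 + 41963) = 21720/(41963 + √101)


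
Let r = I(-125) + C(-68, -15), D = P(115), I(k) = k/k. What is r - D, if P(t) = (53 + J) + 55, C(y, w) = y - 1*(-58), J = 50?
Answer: -167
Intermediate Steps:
I(k) = 1
C(y, w) = 58 + y (C(y, w) = y + 58 = 58 + y)
P(t) = 158 (P(t) = (53 + 50) + 55 = 103 + 55 = 158)
D = 158
r = -9 (r = 1 + (58 - 68) = 1 - 10 = -9)
r - D = -9 - 1*158 = -9 - 158 = -167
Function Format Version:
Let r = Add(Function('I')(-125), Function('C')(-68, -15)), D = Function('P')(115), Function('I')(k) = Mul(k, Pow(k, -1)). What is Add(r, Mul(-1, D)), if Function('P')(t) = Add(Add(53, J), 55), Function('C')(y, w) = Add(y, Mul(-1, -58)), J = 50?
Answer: -167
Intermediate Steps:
Function('I')(k) = 1
Function('C')(y, w) = Add(58, y) (Function('C')(y, w) = Add(y, 58) = Add(58, y))
Function('P')(t) = 158 (Function('P')(t) = Add(Add(53, 50), 55) = Add(103, 55) = 158)
D = 158
r = -9 (r = Add(1, Add(58, -68)) = Add(1, -10) = -9)
Add(r, Mul(-1, D)) = Add(-9, Mul(-1, 158)) = Add(-9, -158) = -167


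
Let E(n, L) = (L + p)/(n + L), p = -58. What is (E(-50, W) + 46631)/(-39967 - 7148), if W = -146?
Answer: -456994/461727 ≈ -0.98975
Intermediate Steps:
E(n, L) = (-58 + L)/(L + n) (E(n, L) = (L - 58)/(n + L) = (-58 + L)/(L + n))
(E(-50, W) + 46631)/(-39967 - 7148) = ((-58 - 146)/(-146 - 50) + 46631)/(-39967 - 7148) = (-204/(-196) + 46631)/(-47115) = (-1/196*(-204) + 46631)*(-1/47115) = (51/49 + 46631)*(-1/47115) = (2284970/49)*(-1/47115) = -456994/461727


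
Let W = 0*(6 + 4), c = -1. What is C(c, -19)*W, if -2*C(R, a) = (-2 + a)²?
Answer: 0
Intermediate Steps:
C(R, a) = -(-2 + a)²/2
W = 0 (W = 0*10 = 0)
C(c, -19)*W = -(-2 - 19)²/2*0 = -½*(-21)²*0 = -½*441*0 = -441/2*0 = 0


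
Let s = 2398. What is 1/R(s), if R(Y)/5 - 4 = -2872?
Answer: -1/14340 ≈ -6.9735e-5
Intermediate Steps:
R(Y) = -14340 (R(Y) = 20 + 5*(-2872) = 20 - 14360 = -14340)
1/R(s) = 1/(-14340) = -1/14340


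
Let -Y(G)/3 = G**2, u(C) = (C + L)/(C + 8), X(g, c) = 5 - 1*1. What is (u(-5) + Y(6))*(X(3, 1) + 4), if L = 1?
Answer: -2624/3 ≈ -874.67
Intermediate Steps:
X(g, c) = 4 (X(g, c) = 5 - 1 = 4)
u(C) = (1 + C)/(8 + C) (u(C) = (C + 1)/(C + 8) = (1 + C)/(8 + C))
Y(G) = -3*G**2
(u(-5) + Y(6))*(X(3, 1) + 4) = ((1 - 5)/(8 - 5) - 3*6**2)*(4 + 4) = (-4/3 - 3*36)*8 = ((1/3)*(-4) - 108)*8 = (-4/3 - 108)*8 = -328/3*8 = -2624/3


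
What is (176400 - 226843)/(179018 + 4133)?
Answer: -50443/183151 ≈ -0.27542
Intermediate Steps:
(176400 - 226843)/(179018 + 4133) = -50443/183151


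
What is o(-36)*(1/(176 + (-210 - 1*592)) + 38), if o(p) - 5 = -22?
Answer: -404379/626 ≈ -645.97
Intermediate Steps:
o(p) = -17 (o(p) = 5 - 22 = -17)
o(-36)*(1/(176 + (-210 - 1*592)) + 38) = -17*(1/(176 + (-210 - 1*592)) + 38) = -17*(1/(176 + (-210 - 592)) + 38) = -17*(1/(176 - 802) + 38) = -17*(1/(-626) + 38) = -17*(-1/626 + 38) = -17*23787/626 = -404379/626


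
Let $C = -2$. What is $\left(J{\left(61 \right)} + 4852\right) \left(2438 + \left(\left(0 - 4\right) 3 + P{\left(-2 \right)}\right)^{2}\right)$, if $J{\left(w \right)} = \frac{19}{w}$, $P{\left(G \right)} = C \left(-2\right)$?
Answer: $\frac{740569482}{61} \approx 1.214 \cdot 10^{7}$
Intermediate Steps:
$P{\left(G \right)} = 4$ ($P{\left(G \right)} = \left(-2\right) \left(-2\right) = 4$)
$\left(J{\left(61 \right)} + 4852\right) \left(2438 + \left(\left(0 - 4\right) 3 + P{\left(-2 \right)}\right)^{2}\right) = \left(\frac{19}{61} + 4852\right) \left(2438 + \left(\left(0 - 4\right) 3 + 4\right)^{2}\right) = \left(19 \cdot \frac{1}{61} + 4852\right) \left(2438 + \left(\left(-4\right) 3 + 4\right)^{2}\right) = \left(\frac{19}{61} + 4852\right) \left(2438 + \left(-12 + 4\right)^{2}\right) = \frac{295991 \left(2438 + \left(-8\right)^{2}\right)}{61} = \frac{295991 \left(2438 + 64\right)}{61} = \frac{295991}{61} \cdot 2502 = \frac{740569482}{61}$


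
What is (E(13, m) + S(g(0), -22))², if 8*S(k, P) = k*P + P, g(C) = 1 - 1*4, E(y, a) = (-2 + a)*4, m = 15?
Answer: 13225/4 ≈ 3306.3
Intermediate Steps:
E(y, a) = -8 + 4*a
g(C) = -3 (g(C) = 1 - 4 = -3)
S(k, P) = P/8 + P*k/8 (S(k, P) = (k*P + P)/8 = (P*k + P)/8 = (P + P*k)/8 = P/8 + P*k/8)
(E(13, m) + S(g(0), -22))² = ((-8 + 4*15) + (⅛)*(-22)*(1 - 3))² = ((-8 + 60) + (⅛)*(-22)*(-2))² = (52 + 11/2)² = (115/2)² = 13225/4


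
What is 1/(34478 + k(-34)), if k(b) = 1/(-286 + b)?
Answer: 320/11032959 ≈ 2.9004e-5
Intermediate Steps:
1/(34478 + k(-34)) = 1/(34478 + 1/(-286 - 34)) = 1/(34478 + 1/(-320)) = 1/(34478 - 1/320) = 1/(11032959/320) = 320/11032959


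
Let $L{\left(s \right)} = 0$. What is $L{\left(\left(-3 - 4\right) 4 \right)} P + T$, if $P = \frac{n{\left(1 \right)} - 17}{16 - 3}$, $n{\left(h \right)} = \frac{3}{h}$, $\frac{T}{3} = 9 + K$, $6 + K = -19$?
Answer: $-48$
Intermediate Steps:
$K = -25$ ($K = -6 - 19 = -25$)
$T = -48$ ($T = 3 \left(9 - 25\right) = 3 \left(-16\right) = -48$)
$P = - \frac{14}{13}$ ($P = \frac{\frac{3}{1} - 17}{16 - 3} = \frac{3 \cdot 1 - 17}{13} = \left(3 - 17\right) \frac{1}{13} = \left(-14\right) \frac{1}{13} = - \frac{14}{13} \approx -1.0769$)
$L{\left(\left(-3 - 4\right) 4 \right)} P + T = 0 \left(- \frac{14}{13}\right) - 48 = 0 - 48 = -48$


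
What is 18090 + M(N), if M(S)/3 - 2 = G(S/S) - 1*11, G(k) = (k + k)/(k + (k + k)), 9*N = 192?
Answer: 18065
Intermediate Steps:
N = 64/3 (N = (⅑)*192 = 64/3 ≈ 21.333)
G(k) = ⅔ (G(k) = (2*k)/(k + 2*k) = (2*k)/((3*k)) = (2*k)*(1/(3*k)) = ⅔)
M(S) = -25 (M(S) = 6 + 3*(⅔ - 1*11) = 6 + 3*(⅔ - 11) = 6 + 3*(-31/3) = 6 - 31 = -25)
18090 + M(N) = 18090 - 25 = 18065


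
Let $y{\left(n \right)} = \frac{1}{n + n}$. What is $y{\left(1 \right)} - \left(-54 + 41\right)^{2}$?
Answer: $- \frac{337}{2} \approx -168.5$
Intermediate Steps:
$y{\left(n \right)} = \frac{1}{2 n}$
$y{\left(1 \right)} - \left(-54 + 41\right)^{2} = \frac{1}{2 \cdot 1} - \left(-54 + 41\right)^{2} = \frac{1}{2} \cdot 1 - \left(-13\right)^{2} = \frac{1}{2} - 169 = - \frac{337}{2}$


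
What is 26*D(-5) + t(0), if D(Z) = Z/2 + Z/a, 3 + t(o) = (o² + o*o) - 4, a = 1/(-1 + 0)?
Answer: 58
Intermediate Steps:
a = -1 (a = 1/(-1) = -1)
t(o) = -7 + 2*o² (t(o) = -3 + ((o² + o*o) - 4) = -3 + ((o² + o²) - 4) = -3 + (2*o² - 4) = -3 + (-4 + 2*o²) = -7 + 2*o²)
D(Z) = -Z/2 (D(Z) = Z/2 + Z/(-1) = Z*(½) + Z*(-1) = Z/2 - Z = -Z/2)
26*D(-5) + t(0) = 26*(-½*(-5)) + (-7 + 2*0²) = 26*(5/2) + (-7 + 2*0) = 65 + (-7 + 0) = 65 - 7 = 58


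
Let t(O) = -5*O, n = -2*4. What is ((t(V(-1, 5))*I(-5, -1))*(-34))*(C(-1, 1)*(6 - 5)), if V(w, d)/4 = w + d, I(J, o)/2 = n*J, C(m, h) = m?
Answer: -217600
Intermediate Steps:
n = -8
I(J, o) = -16*J (I(J, o) = 2*(-8*J) = -16*J)
V(w, d) = 4*d + 4*w (V(w, d) = 4*(w + d) = 4*(d + w) = 4*d + 4*w)
((t(V(-1, 5))*I(-5, -1))*(-34))*(C(-1, 1)*(6 - 5)) = (((-5*(4*5 + 4*(-1)))*(-16*(-5)))*(-34))*(-(6 - 5)) = ((-5*(20 - 4)*80)*(-34))*(-1*1) = ((-5*16*80)*(-34))*(-1) = (-80*80*(-34))*(-1) = -6400*(-34)*(-1) = 217600*(-1) = -217600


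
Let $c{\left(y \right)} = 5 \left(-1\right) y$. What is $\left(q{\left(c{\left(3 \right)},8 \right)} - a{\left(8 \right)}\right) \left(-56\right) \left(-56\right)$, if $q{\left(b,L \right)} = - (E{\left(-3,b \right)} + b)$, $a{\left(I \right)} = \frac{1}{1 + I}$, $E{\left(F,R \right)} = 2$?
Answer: $\frac{363776}{9} \approx 40420.0$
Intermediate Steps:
$c{\left(y \right)} = - 5 y$
$q{\left(b,L \right)} = -2 - b$ ($q{\left(b,L \right)} = - (2 + b) = -2 - b$)
$\left(q{\left(c{\left(3 \right)},8 \right)} - a{\left(8 \right)}\right) \left(-56\right) \left(-56\right) = \left(\left(-2 - \left(-5\right) 3\right) - \frac{1}{1 + 8}\right) \left(-56\right) \left(-56\right) = \left(\left(-2 - -15\right) - \frac{1}{9}\right) \left(-56\right) \left(-56\right) = \left(\left(-2 + 15\right) - \frac{1}{9}\right) \left(-56\right) \left(-56\right) = \left(13 - \frac{1}{9}\right) \left(-56\right) \left(-56\right) = \frac{116}{9} \left(-56\right) \left(-56\right) = \left(- \frac{6496}{9}\right) \left(-56\right) = \frac{363776}{9}$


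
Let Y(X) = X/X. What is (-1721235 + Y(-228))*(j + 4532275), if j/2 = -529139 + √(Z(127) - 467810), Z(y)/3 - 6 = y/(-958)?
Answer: -5979561752298 - 1721234*I*√429323022086/479 ≈ -5.9796e+12 - 2.3545e+9*I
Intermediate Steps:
Y(X) = 1
Z(y) = 18 - 3*y/958 (Z(y) = 18 + 3*(y/(-958)) = 18 + 3*(y*(-1/958)) = 18 + 3*(-y/958) = 18 - 3*y/958)
j = -1058278 + I*√429323022086/479 (j = 2*(-529139 + √((18 - 3/958*127) - 467810)) = 2*(-529139 + √((18 - 381/958) - 467810)) = 2*(-529139 + √(16863/958 - 467810)) = 2*(-529139 + √(-448145117/958)) = 2*(-529139 + I*√429323022086/958) = -1058278 + I*√429323022086/479 ≈ -1.0583e+6 + 1367.9*I)
(-1721235 + Y(-228))*(j + 4532275) = (-1721235 + 1)*((-1058278 + I*√429323022086/479) + 4532275) = -1721234*(3473997 + I*√429323022086/479) = -5979561752298 - 1721234*I*√429323022086/479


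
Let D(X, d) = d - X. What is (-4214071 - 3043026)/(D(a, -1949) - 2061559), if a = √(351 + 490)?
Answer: 7257097/2063537 ≈ 3.5168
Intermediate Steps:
a = 29 (a = √841 = 29)
(-4214071 - 3043026)/(D(a, -1949) - 2061559) = (-4214071 - 3043026)/((-1949 - 1*29) - 2061559) = -7257097/((-1949 - 29) - 2061559) = -7257097/(-1978 - 2061559) = -7257097/(-2063537) = -7257097*(-1/2063537) = 7257097/2063537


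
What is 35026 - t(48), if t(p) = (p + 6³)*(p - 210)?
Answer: 77794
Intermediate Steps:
t(p) = (-210 + p)*(216 + p) (t(p) = (p + 216)*(-210 + p) = (216 + p)*(-210 + p) = (-210 + p)*(216 + p))
35026 - t(48) = 35026 - (-45360 + 48² + 6*48) = 35026 - (-45360 + 2304 + 288) = 35026 - 1*(-42768) = 35026 + 42768 = 77794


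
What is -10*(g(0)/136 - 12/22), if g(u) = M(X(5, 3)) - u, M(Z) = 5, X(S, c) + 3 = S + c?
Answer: 3805/748 ≈ 5.0869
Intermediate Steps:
X(S, c) = -3 + S + c (X(S, c) = -3 + (S + c) = -3 + S + c)
g(u) = 5 - u
-10*(g(0)/136 - 12/22) = -10*((5 - 1*0)/136 - 12/22) = -10*((5 + 0)*(1/136) - 12*1/22) = -10*(5*(1/136) - 6/11) = -10*(5/136 - 6/11) = -10*(-761/1496) = 3805/748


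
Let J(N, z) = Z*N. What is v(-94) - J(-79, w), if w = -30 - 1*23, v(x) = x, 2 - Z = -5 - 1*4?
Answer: 775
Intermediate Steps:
Z = 11 (Z = 2 - (-5 - 1*4) = 2 - (-5 - 4) = 2 - 1*(-9) = 2 + 9 = 11)
w = -53 (w = -30 - 23 = -53)
J(N, z) = 11*N
v(-94) - J(-79, w) = -94 - 11*(-79) = -94 - 1*(-869) = -94 + 869 = 775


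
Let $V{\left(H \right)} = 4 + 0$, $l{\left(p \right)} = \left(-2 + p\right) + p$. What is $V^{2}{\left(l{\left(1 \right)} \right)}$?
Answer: $16$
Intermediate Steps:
$l{\left(p \right)} = -2 + 2 p$
$V{\left(H \right)} = 4$
$V^{2}{\left(l{\left(1 \right)} \right)} = 4^{2} = 16$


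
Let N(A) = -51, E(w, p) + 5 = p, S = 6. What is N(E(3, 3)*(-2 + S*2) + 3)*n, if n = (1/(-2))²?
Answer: -51/4 ≈ -12.750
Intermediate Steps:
E(w, p) = -5 + p
n = ¼ (n = (-½)² = ¼ ≈ 0.25000)
N(E(3, 3)*(-2 + S*2) + 3)*n = -51*¼ = -51/4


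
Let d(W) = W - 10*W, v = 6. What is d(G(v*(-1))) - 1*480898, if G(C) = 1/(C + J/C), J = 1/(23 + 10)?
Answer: -571785940/1189 ≈ -4.8090e+5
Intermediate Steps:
J = 1/33 ≈ 0.030303
G(C) = 1/(C + 1/(33*C))
d(W) = -9*W
d(G(v*(-1))) - 1*480898 = -297*6*(-1)/(1 + 33*(6*(-1))**2) - 1*480898 = -297*(-6)/(1 + 33*(-6)**2) - 480898 = -297*(-6)/(1 + 33*36) - 480898 = -297*(-6)/(1 + 1188) - 480898 = -297*(-6)/1189 - 480898 = -9*(-198/1189) - 480898 = 1782/1189 - 480898 = -571785940/1189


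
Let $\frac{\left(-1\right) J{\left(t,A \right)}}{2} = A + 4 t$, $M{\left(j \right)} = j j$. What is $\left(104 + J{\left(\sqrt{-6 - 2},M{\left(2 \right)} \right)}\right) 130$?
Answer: $12480 - 2080 i \sqrt{2} \approx 12480.0 - 2941.6 i$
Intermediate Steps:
$M{\left(j \right)} = j^{2}$
$J{\left(t,A \right)} = - 8 t - 2 A$ ($J{\left(t,A \right)} = - 2 \left(A + 4 t\right) = - 8 t - 2 A$)
$\left(104 + J{\left(\sqrt{-6 - 2},M{\left(2 \right)} \right)}\right) 130 = \left(104 - \left(8 + 8 \sqrt{-6 - 2}\right)\right) 130 = \left(104 - \left(8 + 8 \sqrt{-8}\right)\right) 130 = \left(104 - \left(8 + 8 \cdot 2 i \sqrt{2}\right)\right) 130 = \left(104 - \left(8 + 16 i \sqrt{2}\right)\right) 130 = \left(96 - 16 i \sqrt{2}\right) 130 = 12480 - 2080 i \sqrt{2}$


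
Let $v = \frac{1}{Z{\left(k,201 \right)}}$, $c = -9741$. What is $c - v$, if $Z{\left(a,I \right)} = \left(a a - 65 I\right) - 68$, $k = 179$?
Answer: $- \frac{184182829}{18908} \approx -9741.0$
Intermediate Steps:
$Z{\left(a,I \right)} = -68 + a^{2} - 65 I$ ($Z{\left(a,I \right)} = \left(a^{2} - 65 I\right) - 68 = -68 + a^{2} - 65 I$)
$v = \frac{1}{18908}$ ($v = \frac{1}{-68 + 179^{2} - 13065} = \frac{1}{-68 + 32041 - 13065} = \frac{1}{18908} \approx 5.2888 \cdot 10^{-5}$)
$c - v = -9741 - \frac{1}{18908} = - \frac{184182829}{18908}$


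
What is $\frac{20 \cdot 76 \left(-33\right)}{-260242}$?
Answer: $\frac{25080}{130121} \approx 0.19274$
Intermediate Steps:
$\frac{20 \cdot 76 \left(-33\right)}{-260242} = 1520 \left(-33\right) \left(- \frac{1}{260242}\right) = \left(-50160\right) \left(- \frac{1}{260242}\right) = \frac{25080}{130121}$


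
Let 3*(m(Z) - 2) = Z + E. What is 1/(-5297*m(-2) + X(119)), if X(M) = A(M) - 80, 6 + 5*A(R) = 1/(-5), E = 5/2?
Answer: -150/1733711 ≈ -8.6520e-5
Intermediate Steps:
E = 5/2 (E = 5*(½) = 5/2 ≈ 2.5000)
A(R) = -31/25 (A(R) = -6/5 + (⅕)/(-5) = -6/5 + (⅕)*(-⅕) = -6/5 - 1/25 = -31/25)
X(M) = -2031/25 (X(M) = -31/25 - 80 = -2031/25)
m(Z) = 17/6 + Z/3 (m(Z) = 2 + (Z + 5/2)/3 = 2 + (5/2 + Z)/3 = 2 + (⅚ + Z/3) = 17/6 + Z/3)
1/(-5297*m(-2) + X(119)) = 1/(-5297*(17/6 + (⅓)*(-2)) - 2031/25) = 1/(-5297*(17/6 - ⅔) - 2031/25) = 1/(-5297*13/6 - 2031/25) = 1/(-68861/6 - 2031/25) = 1/(-1733711/150) = -150/1733711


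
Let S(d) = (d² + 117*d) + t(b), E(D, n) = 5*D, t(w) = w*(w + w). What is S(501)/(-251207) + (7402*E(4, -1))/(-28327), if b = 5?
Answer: -45960649716/7115940689 ≈ -6.4588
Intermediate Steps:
t(w) = 2*w² (t(w) = w*(2*w) = 2*w²)
S(d) = 50 + d² + 117*d (S(d) = (d² + 117*d) + 2*5² = (d² + 117*d) + 2*25 = (d² + 117*d) + 50 = 50 + d² + 117*d)
S(501)/(-251207) + (7402*E(4, -1))/(-28327) = (50 + 501² + 117*501)/(-251207) + (7402*(5*4))/(-28327) = (50 + 251001 + 58617)*(-1/251207) + (7402*20)*(-1/28327) = 309668*(-1/251207) + 148040*(-1/28327) = -309668/251207 - 148040/28327 = -45960649716/7115940689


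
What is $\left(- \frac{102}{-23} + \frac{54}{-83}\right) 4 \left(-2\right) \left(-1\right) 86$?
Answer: $\frac{4970112}{1909} \approx 2603.5$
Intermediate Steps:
$\left(- \frac{102}{-23} + \frac{54}{-83}\right) 4 \left(-2\right) \left(-1\right) 86 = \left(\left(-102\right) \left(- \frac{1}{23}\right) + 54 \left(- \frac{1}{83}\right)\right) \left(\left(-8\right) \left(-1\right)\right) 86 = \left(\frac{102}{23} - \frac{54}{83}\right) 8 \cdot 86 = \frac{7224}{1909} \cdot 8 \cdot 86 = \frac{57792}{1909} \cdot 86 = \frac{4970112}{1909}$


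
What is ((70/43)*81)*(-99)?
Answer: -561330/43 ≈ -13054.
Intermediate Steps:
((70/43)*81)*(-99) = (5670/43)*(-99) = -561330/43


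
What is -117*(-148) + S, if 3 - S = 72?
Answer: 17247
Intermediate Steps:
S = -69 (S = 3 - 1*72 = 3 - 72 = -69)
-117*(-148) + S = -117*(-148) - 69 = 17316 - 69 = 17247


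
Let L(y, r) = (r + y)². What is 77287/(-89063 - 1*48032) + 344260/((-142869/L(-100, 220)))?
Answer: -32363719885543/932696455 ≈ -34699.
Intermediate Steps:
77287/(-89063 - 1*48032) + 344260/((-142869/L(-100, 220))) = 77287/(-89063 - 1*48032) + 344260/((-142869/(220 - 100)²)) = 77287/(-89063 - 48032) + 344260/((-142869/(120²))) = 77287/(-137095) + 344260/((-142869/14400)) = 77287*(-1/137095) + 344260/((-142869*1/14400)) = -11041/19585 + 344260/(-47623/4800) = -11041/19585 + 344260*(-4800/47623) = -11041/19585 - 1652448000/47623 = -32363719885543/932696455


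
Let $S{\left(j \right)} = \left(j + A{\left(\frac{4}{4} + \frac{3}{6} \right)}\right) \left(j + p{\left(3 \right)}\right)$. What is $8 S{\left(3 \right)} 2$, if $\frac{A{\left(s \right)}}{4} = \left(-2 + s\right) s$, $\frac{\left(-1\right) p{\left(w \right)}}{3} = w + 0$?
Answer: $0$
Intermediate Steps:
$p{\left(w \right)} = - 3 w$ ($p{\left(w \right)} = - 3 \left(w + 0\right) = - 3 w$)
$A{\left(s \right)} = 4 s \left(-2 + s\right)$ ($A{\left(s \right)} = 4 \left(-2 + s\right) s = 4 s \left(-2 + s\right)$)
$S{\left(j \right)} = \left(-9 + j\right) \left(-3 + j\right)$ ($S{\left(j \right)} = \left(j + 4 \left(\frac{4}{4} + \frac{3}{6}\right) \left(-2 + \left(\frac{4}{4} + \frac{3}{6}\right)\right)\right) \left(j - 9\right) = \left(j + 4 \left(4 \cdot \frac{1}{4} + 3 \cdot \frac{1}{6}\right) \left(-2 + \left(4 \cdot \frac{1}{4} + 3 \cdot \frac{1}{6}\right)\right)\right) \left(j - 9\right) = \left(j + 4 \left(1 + \frac{1}{2}\right) \left(-2 + \left(1 + \frac{1}{2}\right)\right)\right) \left(-9 + j\right) = \left(j + 4 \cdot \frac{3}{2} \left(-2 + \frac{3}{2}\right)\right) \left(-9 + j\right) = \left(j + 4 \cdot \frac{3}{2} \left(- \frac{1}{2}\right)\right) \left(-9 + j\right) = \left(j - 3\right) \left(-9 + j\right) = \left(-3 + j\right) \left(-9 + j\right) = \left(-9 + j\right) \left(-3 + j\right)$)
$8 S{\left(3 \right)} 2 = 8 \left(27 + 3^{2} - 36\right) 2 = 8 \left(27 + 9 - 36\right) 2 = 8 \cdot 0 \cdot 2 = 0 \cdot 2 = 0$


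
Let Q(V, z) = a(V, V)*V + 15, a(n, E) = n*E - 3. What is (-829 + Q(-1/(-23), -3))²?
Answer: 98119405714576/148035889 ≈ 6.6281e+5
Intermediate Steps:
a(n, E) = -3 + E*n (a(n, E) = E*n - 3 = -3 + E*n)
Q(V, z) = 15 + V*(-3 + V²) (Q(V, z) = (-3 + V*V)*V + 15 = (-3 + V²)*V + 15 = V*(-3 + V²) + 15 = 15 + V*(-3 + V²))
(-829 + Q(-1/(-23), -3))² = (-829 + (15 + (-1/(-23))*(-3 + (-1/(-23))²)))² = (-829 + (15 + (-1*(-1/23))*(-3 + (-1*(-1/23))²)))² = (-829 + (15 + (-3 + (1/23)²)/23))² = (-829 + (15 + (-3 + 1/529)/23))² = (-829 + (15 + (1/23)*(-1586/529)))² = (-829 + (15 - 1586/12167))² = (-829 + 180919/12167)² = (-9905524/12167)² = 98119405714576/148035889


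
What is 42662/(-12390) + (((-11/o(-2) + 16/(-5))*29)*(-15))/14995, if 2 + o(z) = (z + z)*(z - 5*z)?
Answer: -2122325969/631679370 ≈ -3.3598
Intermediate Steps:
o(z) = -2 - 8*z**2 (o(z) = -2 + (z + z)*(z - 5*z) = -2 + (2*z)*(-4*z) = -2 - 8*z**2)
42662/(-12390) + (((-11/o(-2) + 16/(-5))*29)*(-15))/14995 = 42662/(-12390) + (((-11/(-2 - 8*(-2)**2) + 16/(-5))*29)*(-15))/14995 = 42662*(-1/12390) + (((-11/(-2 - 8*4) + 16*(-1/5))*29)*(-15))*(1/14995) = -21331/6195 + (((-11/(-2 - 32) - 16/5)*29)*(-15))*(1/14995) = -21331/6195 + (((-11/(-34) - 16/5)*29)*(-15))*(1/14995) = -21331/6195 + (((-11*(-1/34) - 16/5)*29)*(-15))*(1/14995) = -21331/6195 + (((11/34 - 16/5)*29)*(-15))*(1/14995) = -21331/6195 + (-489/170*29*(-15))*(1/14995) = -21331/6195 - 14181/170*(-15)*(1/14995) = -21331/6195 + (42543/34)*(1/14995) = -21331/6195 + 42543/509830 = -2122325969/631679370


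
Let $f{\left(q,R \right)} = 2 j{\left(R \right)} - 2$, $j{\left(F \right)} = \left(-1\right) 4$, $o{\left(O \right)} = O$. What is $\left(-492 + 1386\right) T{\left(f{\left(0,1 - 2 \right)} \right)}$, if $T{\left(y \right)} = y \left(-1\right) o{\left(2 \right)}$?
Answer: $17880$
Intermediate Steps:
$j{\left(F \right)} = -4$
$f{\left(q,R \right)} = -10$ ($f{\left(q,R \right)} = 2 \left(-4\right) - 2 = -8 - 2 = -10$)
$T{\left(y \right)} = - 2 y$ ($T{\left(y \right)} = y \left(-1\right) 2 = - y 2 = - 2 y$)
$\left(-492 + 1386\right) T{\left(f{\left(0,1 - 2 \right)} \right)} = \left(-492 + 1386\right) \left(\left(-2\right) \left(-10\right)\right) = 894 \cdot 20 = 17880$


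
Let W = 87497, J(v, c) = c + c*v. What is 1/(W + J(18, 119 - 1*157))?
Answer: 1/86775 ≈ 1.1524e-5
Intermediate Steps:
1/(W + J(18, 119 - 1*157)) = 1/(87497 + (119 - 1*157)*(1 + 18)) = 1/(87497 + (119 - 157)*19) = 1/(87497 - 38*19) = 1/(87497 - 722) = 1/86775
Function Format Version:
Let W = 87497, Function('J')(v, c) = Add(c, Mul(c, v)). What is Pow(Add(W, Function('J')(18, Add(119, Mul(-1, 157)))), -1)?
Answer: Rational(1, 86775) ≈ 1.1524e-5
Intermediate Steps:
Pow(Add(W, Function('J')(18, Add(119, Mul(-1, 157)))), -1) = Pow(Add(87497, Mul(Add(119, Mul(-1, 157)), Add(1, 18))), -1) = Pow(Add(87497, Mul(Add(119, -157), 19)), -1) = Pow(Add(87497, Mul(-38, 19)), -1) = Pow(Add(87497, -722), -1) = Pow(86775, -1) = Rational(1, 86775)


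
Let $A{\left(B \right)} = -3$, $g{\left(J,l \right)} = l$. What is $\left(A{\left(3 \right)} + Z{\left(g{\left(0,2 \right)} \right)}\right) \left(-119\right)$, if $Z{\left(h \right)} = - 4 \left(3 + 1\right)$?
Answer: $2261$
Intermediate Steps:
$Z{\left(h \right)} = -16$ ($Z{\left(h \right)} = \left(-4\right) 4 = -16$)
$\left(A{\left(3 \right)} + Z{\left(g{\left(0,2 \right)} \right)}\right) \left(-119\right) = \left(-3 - 16\right) \left(-119\right) = \left(-19\right) \left(-119\right) = 2261$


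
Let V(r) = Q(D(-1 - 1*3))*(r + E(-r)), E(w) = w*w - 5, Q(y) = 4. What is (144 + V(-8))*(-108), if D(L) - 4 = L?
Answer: -37584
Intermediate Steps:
D(L) = 4 + L
E(w) = -5 + w**2 (E(w) = w**2 - 5 = -5 + w**2)
V(r) = -20 + 4*r + 4*r**2 (V(r) = 4*(r + (-5 + (-r)**2)) = 4*(r + (-5 + r**2)) = 4*(-5 + r + r**2) = -20 + 4*r + 4*r**2)
(144 + V(-8))*(-108) = (144 + (-20 + 4*(-8) + 4*(-8)**2))*(-108) = (144 + (-20 - 32 + 4*64))*(-108) = (144 + (-20 - 32 + 256))*(-108) = (144 + 204)*(-108) = 348*(-108) = -37584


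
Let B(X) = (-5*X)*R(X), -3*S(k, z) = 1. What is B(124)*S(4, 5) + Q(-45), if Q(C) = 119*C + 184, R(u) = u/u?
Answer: -14893/3 ≈ -4964.3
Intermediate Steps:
R(u) = 1
S(k, z) = -⅓ (S(k, z) = -⅓*1 = -⅓)
Q(C) = 184 + 119*C
B(X) = -5*X (B(X) = -5*X*1 = -5*X)
B(124)*S(4, 5) + Q(-45) = -5*124*(-⅓) + (184 + 119*(-45)) = -620*(-⅓) + (184 - 5355) = 620/3 - 5171 = -14893/3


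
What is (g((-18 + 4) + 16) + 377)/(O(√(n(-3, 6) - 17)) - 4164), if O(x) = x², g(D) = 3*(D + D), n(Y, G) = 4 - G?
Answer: -389/4183 ≈ -0.092995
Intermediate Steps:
g(D) = 6*D (g(D) = 3*(2*D) = 6*D)
(g((-18 + 4) + 16) + 377)/(O(√(n(-3, 6) - 17)) - 4164) = (6*((-18 + 4) + 16) + 377)/((√((4 - 1*6) - 17))² - 4164) = (6*(-14 + 16) + 377)/((√((4 - 6) - 17))² - 4164) = (6*2 + 377)/((√(-2 - 17))² - 4164) = (12 + 377)/((√(-19))² - 4164) = 389/((I*√19)² - 4164) = 389/(-19 - 4164) = 389/(-4183) = 389*(-1/4183) = -389/4183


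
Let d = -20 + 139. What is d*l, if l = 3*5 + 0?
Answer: 1785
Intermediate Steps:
d = 119
l = 15 (l = 15 + 0 = 15)
d*l = 119*15 = 1785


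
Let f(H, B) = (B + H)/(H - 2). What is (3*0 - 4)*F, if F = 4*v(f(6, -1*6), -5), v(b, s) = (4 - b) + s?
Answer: 16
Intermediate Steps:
f(H, B) = (B + H)/(-2 + H)
v(b, s) = 4 + s - b
F = -4 (F = 4*(4 - 5 - (-1*6 + 6)/(-2 + 6)) = 4*(4 - 5 - (-6 + 6)/4) = 4*(4 - 5 - 0/4) = 4*(4 - 5 - 1*0) = 4*(4 - 5 + 0) = 4*(-1) = -4)
(3*0 - 4)*F = (3*0 - 4)*(-4) = (0 - 4)*(-4) = -4*(-4) = 16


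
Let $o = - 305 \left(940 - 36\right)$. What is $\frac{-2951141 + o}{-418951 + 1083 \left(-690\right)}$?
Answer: $\frac{3226861}{1166221} \approx 2.7669$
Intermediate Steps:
$o = -275720$ ($o = \left(-305\right) 904 = -275720$)
$\frac{-2951141 + o}{-418951 + 1083 \left(-690\right)} = \frac{-2951141 - 275720}{-418951 + 1083 \left(-690\right)} = - \frac{3226861}{-418951 - 747270} = - \frac{3226861}{-1166221} = \left(-3226861\right) \left(- \frac{1}{1166221}\right) = \frac{3226861}{1166221}$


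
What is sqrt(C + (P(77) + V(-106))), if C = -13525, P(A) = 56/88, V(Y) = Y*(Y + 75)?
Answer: I*sqrt(1238842)/11 ≈ 101.18*I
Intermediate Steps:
V(Y) = Y*(75 + Y)
P(A) = 7/11 (P(A) = 56*(1/88) = 7/11)
sqrt(C + (P(77) + V(-106))) = sqrt(-13525 + (7/11 - 106*(75 - 106))) = sqrt(-13525 + (7/11 - 106*(-31))) = sqrt(-13525 + (7/11 + 3286)) = sqrt(-13525 + 36153/11) = sqrt(-112622/11) = I*sqrt(1238842)/11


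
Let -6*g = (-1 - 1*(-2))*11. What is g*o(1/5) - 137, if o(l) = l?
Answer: -4121/30 ≈ -137.37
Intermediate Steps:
g = -11/6 (g = -(-1 - 1*(-2))*11/6 = -(-1 + 2)*11/6 = -11/6 ≈ -1.8333)
g*o(1/5) - 137 = -11/6/5 - 137 = -11/6*1/5 - 137 = -11/30 - 137 = -4121/30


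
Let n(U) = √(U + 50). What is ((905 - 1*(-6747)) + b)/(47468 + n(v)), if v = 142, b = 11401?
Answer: 226101951/563302708 - 19053*√3/281651354 ≈ 0.40127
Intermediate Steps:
n(U) = √(50 + U)
((905 - 1*(-6747)) + b)/(47468 + n(v)) = ((905 - 1*(-6747)) + 11401)/(47468 + √(50 + 142)) = ((905 + 6747) + 11401)/(47468 + √192) = (7652 + 11401)/(47468 + 8*√3) = 19053/(47468 + 8*√3)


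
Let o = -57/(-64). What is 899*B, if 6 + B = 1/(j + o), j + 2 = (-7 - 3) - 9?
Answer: -6999614/1287 ≈ -5438.7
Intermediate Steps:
j = -21 (j = -2 + ((-7 - 3) - 9) = -2 + (-10 - 9) = -2 - 19 = -21)
o = 57/64 (o = -57*(-1/64) = 57/64 ≈ 0.89063)
B = -7786/1287 (B = -6 + 1/(-21 + 57/64) = -6 + 1/(-1287/64) = -6 - 64/1287 = -7786/1287 ≈ -6.0497)
899*B = 899*(-7786/1287) = -6999614/1287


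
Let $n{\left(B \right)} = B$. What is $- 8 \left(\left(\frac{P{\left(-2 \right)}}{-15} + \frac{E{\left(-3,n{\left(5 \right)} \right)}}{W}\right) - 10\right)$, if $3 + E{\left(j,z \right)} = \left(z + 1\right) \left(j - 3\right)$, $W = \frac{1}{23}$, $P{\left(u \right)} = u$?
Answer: $\frac{108824}{15} \approx 7254.9$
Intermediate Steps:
$W = \frac{1}{23} \approx 0.043478$
$E{\left(j,z \right)} = -3 + \left(1 + z\right) \left(-3 + j\right)$ ($E{\left(j,z \right)} = -3 + \left(z + 1\right) \left(j - 3\right) = -3 + \left(1 + z\right) \left(-3 + j\right)$)
$- 8 \left(\left(\frac{P{\left(-2 \right)}}{-15} + \frac{E{\left(-3,n{\left(5 \right)} \right)}}{W}\right) - 10\right) = - 8 \left(\left(- \frac{2}{-15} + \left(-6 - 3 - 15 - 15\right) \frac{1}{\frac{1}{23}}\right) - 10\right) = - 8 \left(\left(\left(-2\right) \left(- \frac{1}{15}\right) + \left(-6 - 3 - 15 - 15\right) 23\right) - 10\right) = - 8 \left(\left(\frac{2}{15} - 897\right) - 10\right) = - 8 \left(- \frac{13453}{15} - 10\right) = \left(-8\right) \left(- \frac{13603}{15}\right) = \frac{108824}{15}$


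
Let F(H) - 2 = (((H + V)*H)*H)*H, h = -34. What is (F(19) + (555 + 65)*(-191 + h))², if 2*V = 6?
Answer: 129960000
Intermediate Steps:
V = 3 (V = (½)*6 = 3)
F(H) = 2 + H³*(3 + H) (F(H) = 2 + (((H + 3)*H)*H)*H = 2 + (((3 + H)*H)*H)*H = 2 + ((H*(3 + H))*H)*H = 2 + (H²*(3 + H))*H = 2 + H³*(3 + H))
(F(19) + (555 + 65)*(-191 + h))² = ((2 + 19⁴ + 3*19³) + (555 + 65)*(-191 - 34))² = ((2 + 130321 + 3*6859) + 620*(-225))² = ((2 + 130321 + 20577) - 139500)² = (150900 - 139500)² = 11400² = 129960000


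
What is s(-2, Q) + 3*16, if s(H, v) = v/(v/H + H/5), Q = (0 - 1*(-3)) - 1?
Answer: 326/7 ≈ 46.571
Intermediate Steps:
Q = 2 (Q = (0 + 3) - 1 = 3 - 1 = 2)
s(H, v) = v/(H/5 + v/H) (s(H, v) = v/(v/H + H*(1/5)) = v/(v/H + H/5) = v/(H/5 + v/H))
s(-2, Q) + 3*16 = 5*(-2)*2/((-2)**2 + 5*2) + 3*16 = 5*(-2)*2/(4 + 10) + 48 = 5*(-2)*2/14 + 48 = 5*(-2)*2*(1/14) + 48 = -10/7 + 48 = 326/7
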